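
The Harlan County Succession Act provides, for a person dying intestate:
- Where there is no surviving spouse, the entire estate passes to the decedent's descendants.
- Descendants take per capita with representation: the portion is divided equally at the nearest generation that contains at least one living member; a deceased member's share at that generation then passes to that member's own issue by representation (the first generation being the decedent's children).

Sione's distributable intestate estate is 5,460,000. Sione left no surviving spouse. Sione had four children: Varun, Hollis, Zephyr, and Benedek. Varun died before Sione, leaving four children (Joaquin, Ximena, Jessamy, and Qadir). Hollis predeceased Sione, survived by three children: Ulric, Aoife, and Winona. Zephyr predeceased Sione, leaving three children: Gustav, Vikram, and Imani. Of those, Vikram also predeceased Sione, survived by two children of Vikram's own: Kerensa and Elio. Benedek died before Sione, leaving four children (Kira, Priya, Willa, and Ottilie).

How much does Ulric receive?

Ulric receives 390,000.

The entire 5,460,000 passes to the descendants.
No child survives, so the initial division is made at the grandchildren's generation.
That amount (5,460,000) is divided into 14 shares of 390,000: Joaquin, Ximena, Jessamy, Qadir, Ulric, Aoife, Winona, Gustav, Imani, Kira, Priya, Willa, and Ottilie each take 390,000; Vikram's 390,000 share passes to Vikram's issue.
Vikram's share (390,000) is divided into 2 shares of 195,000: Kerensa and Elio each take 195,000.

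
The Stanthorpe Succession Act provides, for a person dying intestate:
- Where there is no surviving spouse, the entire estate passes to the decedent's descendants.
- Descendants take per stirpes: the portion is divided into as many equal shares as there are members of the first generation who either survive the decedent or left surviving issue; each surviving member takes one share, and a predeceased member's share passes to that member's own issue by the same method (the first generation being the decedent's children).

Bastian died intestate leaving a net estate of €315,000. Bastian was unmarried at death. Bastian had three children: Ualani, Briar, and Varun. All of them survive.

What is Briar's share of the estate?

The entire €315,000 passes to the descendants.
That amount (€315,000) is divided into 3 shares of €105,000: Ualani, Briar, and Varun each take €105,000.

Briar receives €105,000.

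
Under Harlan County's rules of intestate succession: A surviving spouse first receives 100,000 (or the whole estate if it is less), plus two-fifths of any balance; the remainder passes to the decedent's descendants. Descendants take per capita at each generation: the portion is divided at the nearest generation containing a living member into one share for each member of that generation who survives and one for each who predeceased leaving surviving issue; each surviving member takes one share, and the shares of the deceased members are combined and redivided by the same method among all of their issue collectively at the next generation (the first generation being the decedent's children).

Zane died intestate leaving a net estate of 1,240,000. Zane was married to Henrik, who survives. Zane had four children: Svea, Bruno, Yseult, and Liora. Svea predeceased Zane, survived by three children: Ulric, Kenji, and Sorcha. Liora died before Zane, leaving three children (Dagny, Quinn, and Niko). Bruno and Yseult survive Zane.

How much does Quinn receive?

Quinn receives 57,000.

Henrik first takes 100,000, leaving a balance of 1,140,000. Henrik then takes two-fifths of the balance (456,000), for a total of 556,000. The remaining 684,000 passes to the descendants.
The descendants' portion (684,000) is divided at the children's generation into 4 shares of 171,000. Bruno and Yseult each take 171,000. The 2 shares of the deceased (Svea and Liora) are combined into a pool of 342,000.
That pool (342,000) is divided at the grandchildren's generation equally among Ulric, Kenji, Sorcha, Dagny, Quinn, and Niko: 57,000 each.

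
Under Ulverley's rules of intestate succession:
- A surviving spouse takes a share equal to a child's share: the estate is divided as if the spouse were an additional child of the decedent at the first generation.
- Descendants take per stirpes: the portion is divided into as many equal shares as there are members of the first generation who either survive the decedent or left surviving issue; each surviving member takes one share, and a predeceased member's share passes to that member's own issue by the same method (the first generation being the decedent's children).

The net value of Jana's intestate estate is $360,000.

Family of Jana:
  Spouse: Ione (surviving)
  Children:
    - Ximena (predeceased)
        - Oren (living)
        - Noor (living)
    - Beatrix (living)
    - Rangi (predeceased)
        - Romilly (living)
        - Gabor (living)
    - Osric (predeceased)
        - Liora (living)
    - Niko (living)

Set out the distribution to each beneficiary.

The spouse counts as an additional share at the children's level, so there are 6 primary shares of $60,000. Ione takes one such share ($60,000).
The children's combined portion ($300,000) is divided into 5 shares of $60,000: Beatrix and Niko each take $60,000; Ximena's $60,000 share passes to Ximena's issue; Rangi's $60,000 share passes to Rangi's issue; Osric's $60,000 share passes to Osric's issue.
Ximena's share ($60,000) is divided into 2 shares of $30,000: Oren and Noor each take $30,000.
Rangi's share ($60,000) is divided into 2 shares of $30,000: Romilly and Gabor each take $30,000.
Osric's share ($60,000) passes entirely to Liora.

Ione: $60,000; Oren: $30,000; Noor: $30,000; Beatrix: $60,000; Romilly: $30,000; Gabor: $30,000; Liora: $60,000; Niko: $60,000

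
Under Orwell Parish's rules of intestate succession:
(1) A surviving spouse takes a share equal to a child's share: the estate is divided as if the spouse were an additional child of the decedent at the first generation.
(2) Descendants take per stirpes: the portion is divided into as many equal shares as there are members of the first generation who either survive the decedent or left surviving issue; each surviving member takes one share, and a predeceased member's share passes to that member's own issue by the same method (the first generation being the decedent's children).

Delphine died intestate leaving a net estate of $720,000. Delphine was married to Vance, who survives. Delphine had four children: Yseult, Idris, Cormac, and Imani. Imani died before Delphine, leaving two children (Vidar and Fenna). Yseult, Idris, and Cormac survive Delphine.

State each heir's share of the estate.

The spouse counts as an additional share at the children's level, so there are 5 primary shares of $144,000. Vance takes one such share ($144,000).
The children's combined portion ($576,000) is divided into 4 shares of $144,000: Yseult, Idris, and Cormac each take $144,000; Imani's $144,000 share passes to Imani's issue.
Imani's share ($144,000) is divided into 2 shares of $72,000: Vidar and Fenna each take $72,000.

Vance: $144,000; Yseult: $144,000; Idris: $144,000; Cormac: $144,000; Vidar: $72,000; Fenna: $72,000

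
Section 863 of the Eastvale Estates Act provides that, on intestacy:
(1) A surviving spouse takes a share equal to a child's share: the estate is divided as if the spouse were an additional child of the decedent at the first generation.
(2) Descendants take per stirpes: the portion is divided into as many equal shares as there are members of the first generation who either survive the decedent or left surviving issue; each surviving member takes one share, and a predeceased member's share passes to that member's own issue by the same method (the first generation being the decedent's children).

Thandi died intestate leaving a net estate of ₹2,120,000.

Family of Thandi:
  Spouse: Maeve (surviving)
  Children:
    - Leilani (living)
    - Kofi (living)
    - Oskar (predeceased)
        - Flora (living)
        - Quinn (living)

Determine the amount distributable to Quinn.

The spouse counts as an additional share at the children's level, so there are 4 primary shares of ₹530,000. Maeve takes one such share (₹530,000).
The children's combined portion (₹1,590,000) is divided into 3 shares of ₹530,000: Leilani and Kofi each take ₹530,000; Oskar's ₹530,000 share passes to Oskar's issue.
Oskar's share (₹530,000) is divided into 2 shares of ₹265,000: Flora and Quinn each take ₹265,000.

Quinn receives ₹265,000.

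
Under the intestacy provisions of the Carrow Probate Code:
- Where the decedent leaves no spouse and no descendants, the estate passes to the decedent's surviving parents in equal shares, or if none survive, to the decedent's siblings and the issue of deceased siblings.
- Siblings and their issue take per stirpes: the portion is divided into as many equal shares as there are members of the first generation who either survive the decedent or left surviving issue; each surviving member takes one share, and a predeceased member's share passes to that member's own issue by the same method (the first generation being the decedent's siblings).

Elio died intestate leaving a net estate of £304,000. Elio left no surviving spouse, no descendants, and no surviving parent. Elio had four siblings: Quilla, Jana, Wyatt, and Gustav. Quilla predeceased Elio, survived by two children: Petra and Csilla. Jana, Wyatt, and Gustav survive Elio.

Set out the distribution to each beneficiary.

Petra: £38,000; Csilla: £38,000; Jana: £76,000; Wyatt: £76,000; Gustav: £76,000

The entire £304,000 passes to the siblings and their issue.
That amount (£304,000) is divided into 4 shares of £76,000: Jana, Wyatt, and Gustav each take £76,000; Quilla's £76,000 share passes to Quilla's issue.
Quilla's share (£76,000) is divided into 2 shares of £38,000: Petra and Csilla each take £38,000.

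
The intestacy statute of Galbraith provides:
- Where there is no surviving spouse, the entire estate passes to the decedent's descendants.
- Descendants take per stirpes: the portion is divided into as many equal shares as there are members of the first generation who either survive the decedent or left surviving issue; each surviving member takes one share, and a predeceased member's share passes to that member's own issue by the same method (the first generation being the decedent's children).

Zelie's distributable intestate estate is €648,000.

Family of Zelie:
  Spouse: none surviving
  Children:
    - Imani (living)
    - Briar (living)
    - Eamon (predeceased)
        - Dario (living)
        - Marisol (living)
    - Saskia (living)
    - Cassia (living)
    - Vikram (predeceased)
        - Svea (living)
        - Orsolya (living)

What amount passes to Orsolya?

Orsolya receives €54,000.

The entire €648,000 passes to the descendants.
That amount (€648,000) is divided into 6 shares of €108,000: Imani, Briar, Saskia, and Cassia each take €108,000; Eamon's €108,000 share passes to Eamon's issue; Vikram's €108,000 share passes to Vikram's issue.
Eamon's share (€108,000) is divided into 2 shares of €54,000: Dario and Marisol each take €54,000.
Vikram's share (€108,000) is divided into 2 shares of €54,000: Svea and Orsolya each take €54,000.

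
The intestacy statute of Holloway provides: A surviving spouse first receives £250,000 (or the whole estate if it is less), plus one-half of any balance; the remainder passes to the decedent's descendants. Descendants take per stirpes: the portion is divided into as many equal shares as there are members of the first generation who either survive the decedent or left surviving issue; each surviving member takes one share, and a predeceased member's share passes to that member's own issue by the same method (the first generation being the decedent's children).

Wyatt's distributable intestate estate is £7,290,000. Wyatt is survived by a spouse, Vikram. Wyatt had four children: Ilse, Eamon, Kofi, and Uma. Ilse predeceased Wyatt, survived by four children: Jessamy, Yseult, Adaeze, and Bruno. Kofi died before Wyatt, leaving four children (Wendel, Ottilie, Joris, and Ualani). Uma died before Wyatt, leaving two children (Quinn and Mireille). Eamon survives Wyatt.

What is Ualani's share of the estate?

Vikram first takes £250,000, leaving a balance of £7,040,000. Vikram then takes one-half of the balance (£3,520,000), for a total of £3,770,000. The remaining £3,520,000 passes to the descendants.
The descendants' portion (£3,520,000) is divided into 4 shares of £880,000: Eamon takes £880,000; Ilse's £880,000 share passes to Ilse's issue; Kofi's £880,000 share passes to Kofi's issue; Uma's £880,000 share passes to Uma's issue.
Ilse's share (£880,000) is divided into 4 shares of £220,000: Jessamy, Yseult, Adaeze, and Bruno each take £220,000.
Kofi's share (£880,000) is divided into 4 shares of £220,000: Wendel, Ottilie, Joris, and Ualani each take £220,000.
Uma's share (£880,000) is divided into 2 shares of £440,000: Quinn and Mireille each take £440,000.

Ualani receives £220,000.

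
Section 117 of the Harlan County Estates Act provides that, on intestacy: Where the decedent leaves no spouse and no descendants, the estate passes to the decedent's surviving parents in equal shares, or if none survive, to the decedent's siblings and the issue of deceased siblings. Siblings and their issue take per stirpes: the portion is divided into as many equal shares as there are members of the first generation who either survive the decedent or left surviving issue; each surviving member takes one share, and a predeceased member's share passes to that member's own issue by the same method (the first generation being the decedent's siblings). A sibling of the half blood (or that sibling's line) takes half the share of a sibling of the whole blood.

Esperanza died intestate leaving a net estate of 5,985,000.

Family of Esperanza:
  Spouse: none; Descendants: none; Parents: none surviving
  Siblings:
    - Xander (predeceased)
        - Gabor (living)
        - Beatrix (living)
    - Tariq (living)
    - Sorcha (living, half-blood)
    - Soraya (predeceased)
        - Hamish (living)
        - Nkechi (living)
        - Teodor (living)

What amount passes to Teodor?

Teodor receives 570,000.

The entire 5,985,000 passes to the siblings and their issue.
Counting each half-blood sibling's line as half a unit, there are 7/2 units in 5,985,000, so one unit is 1,710,000. Whole-blood lines (Xander, Tariq, and Soraya) take 1,710,000 each; half-blood lines (Sorcha) take 855,000 each.
Xander's share (1,710,000) is divided into 2 shares of 855,000: Gabor and Beatrix each take 855,000.
Soraya's share (1,710,000) is divided into 3 shares of 570,000: Hamish, Nkechi, and Teodor each take 570,000.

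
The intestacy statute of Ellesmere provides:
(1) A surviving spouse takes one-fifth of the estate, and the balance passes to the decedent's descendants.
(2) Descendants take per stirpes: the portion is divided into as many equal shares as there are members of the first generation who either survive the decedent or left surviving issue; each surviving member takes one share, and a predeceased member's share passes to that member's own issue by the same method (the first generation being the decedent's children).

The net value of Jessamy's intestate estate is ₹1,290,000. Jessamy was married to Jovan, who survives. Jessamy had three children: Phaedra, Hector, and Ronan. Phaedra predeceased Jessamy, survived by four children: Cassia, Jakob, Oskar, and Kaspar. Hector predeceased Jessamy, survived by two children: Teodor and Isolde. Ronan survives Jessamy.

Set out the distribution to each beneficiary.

Jovan: ₹258,000; Cassia: ₹86,000; Jakob: ₹86,000; Oskar: ₹86,000; Kaspar: ₹86,000; Teodor: ₹172,000; Isolde: ₹172,000; Ronan: ₹344,000

Jovan takes one-fifth of ₹1,290,000 = ₹258,000. The remaining ₹1,032,000 passes to the descendants.
The descendants' portion (₹1,032,000) is divided into 3 shares of ₹344,000: Ronan takes ₹344,000; Phaedra's ₹344,000 share passes to Phaedra's issue; Hector's ₹344,000 share passes to Hector's issue.
Phaedra's share (₹344,000) is divided into 4 shares of ₹86,000: Cassia, Jakob, Oskar, and Kaspar each take ₹86,000.
Hector's share (₹344,000) is divided into 2 shares of ₹172,000: Teodor and Isolde each take ₹172,000.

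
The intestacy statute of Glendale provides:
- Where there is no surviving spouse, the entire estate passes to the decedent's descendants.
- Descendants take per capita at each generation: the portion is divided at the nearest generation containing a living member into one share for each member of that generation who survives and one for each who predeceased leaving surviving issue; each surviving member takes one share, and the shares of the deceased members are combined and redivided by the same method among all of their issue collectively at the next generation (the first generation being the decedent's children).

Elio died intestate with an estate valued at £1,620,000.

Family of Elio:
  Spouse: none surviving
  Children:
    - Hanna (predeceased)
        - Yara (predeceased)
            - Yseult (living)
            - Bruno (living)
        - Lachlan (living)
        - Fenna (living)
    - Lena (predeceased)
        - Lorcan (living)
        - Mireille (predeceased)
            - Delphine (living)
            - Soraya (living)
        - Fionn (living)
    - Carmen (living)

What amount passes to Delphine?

The entire £1,620,000 passes to the descendants.
That amount (£1,620,000) is divided at the children's generation into 3 shares of £540,000. Carmen takes £540,000. The 2 shares of the deceased (Hanna and Lena) are combined into a pool of £1,080,000.
That pool (£1,080,000) is divided at the grandchildren's generation into 6 shares of £180,000. Lachlan, Fenna, Lorcan, and Fionn each take £180,000. The 2 shares of the deceased (Yara and Mireille) are combined into a pool of £360,000.
That pool (£360,000) is divided at the great-grandchildren's generation equally among Yseult, Bruno, Delphine, and Soraya: £90,000 each.

Delphine receives £90,000.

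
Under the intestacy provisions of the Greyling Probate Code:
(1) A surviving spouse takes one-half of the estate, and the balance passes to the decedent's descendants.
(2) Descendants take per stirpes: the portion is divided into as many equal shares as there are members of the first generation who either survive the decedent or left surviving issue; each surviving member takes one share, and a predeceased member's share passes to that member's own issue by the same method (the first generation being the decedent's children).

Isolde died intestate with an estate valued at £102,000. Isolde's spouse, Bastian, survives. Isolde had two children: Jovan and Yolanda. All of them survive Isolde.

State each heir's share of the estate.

Bastian: £51,000; Jovan: £25,500; Yolanda: £25,500

Bastian takes one-half of £102,000 = £51,000. The remaining £51,000 passes to the descendants.
The descendants' portion (£51,000) is divided into 2 shares of £25,500: Jovan and Yolanda each take £25,500.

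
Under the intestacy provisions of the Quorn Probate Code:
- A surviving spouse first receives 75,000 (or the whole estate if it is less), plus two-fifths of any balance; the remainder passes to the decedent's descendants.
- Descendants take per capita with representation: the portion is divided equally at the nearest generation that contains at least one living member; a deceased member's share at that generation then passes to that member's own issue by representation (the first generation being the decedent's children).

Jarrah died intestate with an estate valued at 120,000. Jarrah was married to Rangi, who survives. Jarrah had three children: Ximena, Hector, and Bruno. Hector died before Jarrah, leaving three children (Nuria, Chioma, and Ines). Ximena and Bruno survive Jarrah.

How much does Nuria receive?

Rangi first takes 75,000, leaving a balance of 45,000. Rangi then takes two-fifths of the balance (18,000), for a total of 93,000. The remaining 27,000 passes to the descendants.
The descendants' portion (27,000) is divided into 3 shares of 9,000: Ximena and Bruno each take 9,000; Hector's 9,000 share passes to Hector's issue.
Hector's share (9,000) is divided into 3 shares of 3,000: Nuria, Chioma, and Ines each take 3,000.

Nuria receives 3,000.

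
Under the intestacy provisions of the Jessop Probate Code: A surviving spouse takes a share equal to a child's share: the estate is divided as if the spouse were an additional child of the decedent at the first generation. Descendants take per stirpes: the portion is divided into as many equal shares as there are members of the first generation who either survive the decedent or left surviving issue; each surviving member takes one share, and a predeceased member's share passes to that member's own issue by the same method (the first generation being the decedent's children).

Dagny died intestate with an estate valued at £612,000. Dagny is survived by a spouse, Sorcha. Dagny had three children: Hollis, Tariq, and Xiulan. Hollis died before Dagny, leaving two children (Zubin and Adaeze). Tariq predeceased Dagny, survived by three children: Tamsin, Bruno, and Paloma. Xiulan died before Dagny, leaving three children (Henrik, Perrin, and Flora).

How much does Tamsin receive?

Tamsin receives £51,000.

The spouse counts as an additional share at the children's level, so there are 4 primary shares of £153,000. Sorcha takes one such share (£153,000).
The children's combined portion (£459,000) is divided into 3 shares of £153,000: Hollis's £153,000 share passes to Hollis's issue; Tariq's £153,000 share passes to Tariq's issue; Xiulan's £153,000 share passes to Xiulan's issue.
Hollis's share (£153,000) is divided into 2 shares of £76,500: Zubin and Adaeze each take £76,500.
Tariq's share (£153,000) is divided into 3 shares of £51,000: Tamsin, Bruno, and Paloma each take £51,000.
Xiulan's share (£153,000) is divided into 3 shares of £51,000: Henrik, Perrin, and Flora each take £51,000.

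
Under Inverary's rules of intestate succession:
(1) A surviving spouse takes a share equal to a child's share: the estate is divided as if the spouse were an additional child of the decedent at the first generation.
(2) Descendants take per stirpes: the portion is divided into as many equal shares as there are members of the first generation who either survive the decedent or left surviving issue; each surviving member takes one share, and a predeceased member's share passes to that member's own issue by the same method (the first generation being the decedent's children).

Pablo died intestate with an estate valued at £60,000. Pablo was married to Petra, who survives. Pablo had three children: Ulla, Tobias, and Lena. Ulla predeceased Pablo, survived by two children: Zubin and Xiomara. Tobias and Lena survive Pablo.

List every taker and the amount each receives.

Petra: £15,000; Zubin: £7,500; Xiomara: £7,500; Tobias: £15,000; Lena: £15,000

The spouse counts as an additional share at the children's level, so there are 4 primary shares of £15,000. Petra takes one such share (£15,000).
The children's combined portion (£45,000) is divided into 3 shares of £15,000: Tobias and Lena each take £15,000; Ulla's £15,000 share passes to Ulla's issue.
Ulla's share (£15,000) is divided into 2 shares of £7,500: Zubin and Xiomara each take £7,500.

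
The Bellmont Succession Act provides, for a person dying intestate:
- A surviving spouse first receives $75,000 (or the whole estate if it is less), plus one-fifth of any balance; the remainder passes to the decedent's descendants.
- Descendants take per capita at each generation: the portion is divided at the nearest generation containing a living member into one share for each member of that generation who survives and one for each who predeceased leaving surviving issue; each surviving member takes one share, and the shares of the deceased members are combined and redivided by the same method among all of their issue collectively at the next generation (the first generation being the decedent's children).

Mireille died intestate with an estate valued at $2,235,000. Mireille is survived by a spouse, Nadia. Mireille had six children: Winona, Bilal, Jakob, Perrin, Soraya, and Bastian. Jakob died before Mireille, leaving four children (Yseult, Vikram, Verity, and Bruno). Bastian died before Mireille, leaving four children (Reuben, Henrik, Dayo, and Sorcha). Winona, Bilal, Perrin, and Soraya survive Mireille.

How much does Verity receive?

Nadia first takes $75,000, leaving a balance of $2,160,000. Nadia then takes one-fifth of the balance ($432,000), for a total of $507,000. The remaining $1,728,000 passes to the descendants.
The descendants' portion ($1,728,000) is divided at the children's generation into 6 shares of $288,000. Winona, Bilal, Perrin, and Soraya each take $288,000. The 2 shares of the deceased (Jakob and Bastian) are combined into a pool of $576,000.
That pool ($576,000) is divided at the grandchildren's generation equally among Yseult, Vikram, Verity, Bruno, Reuben, Henrik, Dayo, and Sorcha: $72,000 each.

Verity receives $72,000.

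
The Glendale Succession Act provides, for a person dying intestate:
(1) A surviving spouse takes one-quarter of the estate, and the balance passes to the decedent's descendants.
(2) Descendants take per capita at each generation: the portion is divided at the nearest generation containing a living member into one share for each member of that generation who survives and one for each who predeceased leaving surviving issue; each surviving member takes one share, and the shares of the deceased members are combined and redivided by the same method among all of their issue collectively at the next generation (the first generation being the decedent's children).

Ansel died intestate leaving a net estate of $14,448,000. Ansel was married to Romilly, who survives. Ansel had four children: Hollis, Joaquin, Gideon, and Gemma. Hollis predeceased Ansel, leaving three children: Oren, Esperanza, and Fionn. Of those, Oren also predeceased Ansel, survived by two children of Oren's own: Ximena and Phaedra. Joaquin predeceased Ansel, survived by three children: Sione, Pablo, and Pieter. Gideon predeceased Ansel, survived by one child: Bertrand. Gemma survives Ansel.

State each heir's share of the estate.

Romilly takes one-quarter of $14,448,000 = $3,612,000. The remaining $10,836,000 passes to the descendants.
The descendants' portion ($10,836,000) is divided at the children's generation into 4 shares of $2,709,000. Gemma takes $2,709,000. The 3 shares of the deceased (Hollis, Joaquin, and Gideon) are combined into a pool of $8,127,000.
That pool ($8,127,000) is divided at the grandchildren's generation into 7 shares of $1,161,000. Esperanza, Fionn, Sione, Pablo, Pieter, and Bertrand each take $1,161,000. The remaining share for the deceased Oren ($1,161,000) is carried to the next generation.
That pool ($1,161,000) is divided at the great-grandchildren's generation equally among Ximena and Phaedra: $580,500 each.

Romilly: $3,612,000; Ximena: $580,500; Phaedra: $580,500; Esperanza: $1,161,000; Fionn: $1,161,000; Sione: $1,161,000; Pablo: $1,161,000; Pieter: $1,161,000; Bertrand: $1,161,000; Gemma: $2,709,000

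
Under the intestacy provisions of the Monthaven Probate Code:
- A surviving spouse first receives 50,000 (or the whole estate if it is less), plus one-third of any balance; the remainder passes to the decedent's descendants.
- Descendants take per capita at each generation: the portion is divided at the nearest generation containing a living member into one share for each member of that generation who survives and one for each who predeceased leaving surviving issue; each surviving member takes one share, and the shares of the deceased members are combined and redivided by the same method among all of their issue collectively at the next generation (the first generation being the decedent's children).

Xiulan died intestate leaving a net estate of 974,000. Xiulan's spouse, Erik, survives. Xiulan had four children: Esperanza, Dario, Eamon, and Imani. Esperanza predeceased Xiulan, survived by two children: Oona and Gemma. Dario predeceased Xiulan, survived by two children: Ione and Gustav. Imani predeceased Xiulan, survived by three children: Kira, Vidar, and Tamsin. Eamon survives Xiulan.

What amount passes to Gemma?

Gemma receives 66,000.

Erik first takes 50,000, leaving a balance of 924,000. Erik then takes one-third of the balance (308,000), for a total of 358,000. The remaining 616,000 passes to the descendants.
The descendants' portion (616,000) is divided at the children's generation into 4 shares of 154,000. Eamon takes 154,000. The 3 shares of the deceased (Esperanza, Dario, and Imani) are combined into a pool of 462,000.
That pool (462,000) is divided at the grandchildren's generation equally among Oona, Gemma, Ione, Gustav, Kira, Vidar, and Tamsin: 66,000 each.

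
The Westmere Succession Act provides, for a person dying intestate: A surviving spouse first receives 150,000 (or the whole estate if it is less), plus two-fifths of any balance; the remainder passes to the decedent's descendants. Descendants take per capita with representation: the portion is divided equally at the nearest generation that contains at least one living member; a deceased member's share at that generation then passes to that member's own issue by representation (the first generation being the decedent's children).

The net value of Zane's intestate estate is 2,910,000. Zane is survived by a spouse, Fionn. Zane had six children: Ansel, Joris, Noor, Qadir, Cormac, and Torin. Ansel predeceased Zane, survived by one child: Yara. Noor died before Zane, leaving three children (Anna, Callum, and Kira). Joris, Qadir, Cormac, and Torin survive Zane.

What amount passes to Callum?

Callum receives 92,000.

Fionn first takes 150,000, leaving a balance of 2,760,000. Fionn then takes two-fifths of the balance (1,104,000), for a total of 1,254,000. The remaining 1,656,000 passes to the descendants.
The descendants' portion (1,656,000) is divided into 6 shares of 276,000: Joris, Qadir, Cormac, and Torin each take 276,000; Ansel's 276,000 share passes to Ansel's issue; Noor's 276,000 share passes to Noor's issue.
Ansel's share (276,000) passes entirely to Yara.
Noor's share (276,000) is divided into 3 shares of 92,000: Anna, Callum, and Kira each take 92,000.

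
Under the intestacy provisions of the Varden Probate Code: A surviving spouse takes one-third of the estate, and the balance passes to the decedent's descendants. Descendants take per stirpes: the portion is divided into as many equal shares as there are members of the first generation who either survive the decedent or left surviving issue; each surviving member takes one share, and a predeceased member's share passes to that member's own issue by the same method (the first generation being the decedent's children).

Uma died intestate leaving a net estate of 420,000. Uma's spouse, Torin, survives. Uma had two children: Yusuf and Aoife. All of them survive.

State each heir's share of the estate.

Torin: 140,000; Yusuf: 140,000; Aoife: 140,000

Torin takes one-third of 420,000 = 140,000. The remaining 280,000 passes to the descendants.
The descendants' portion (280,000) is divided into 2 shares of 140,000: Yusuf and Aoife each take 140,000.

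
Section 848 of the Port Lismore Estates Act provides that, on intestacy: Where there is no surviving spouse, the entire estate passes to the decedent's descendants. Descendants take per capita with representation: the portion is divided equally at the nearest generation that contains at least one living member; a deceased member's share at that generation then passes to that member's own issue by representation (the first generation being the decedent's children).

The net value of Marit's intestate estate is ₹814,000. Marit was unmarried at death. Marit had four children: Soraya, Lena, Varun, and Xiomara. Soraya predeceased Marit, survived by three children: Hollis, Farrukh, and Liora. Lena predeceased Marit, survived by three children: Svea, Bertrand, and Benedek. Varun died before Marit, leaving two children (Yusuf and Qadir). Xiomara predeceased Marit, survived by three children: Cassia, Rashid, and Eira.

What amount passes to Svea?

The entire ₹814,000 passes to the descendants.
No child survives, so the initial division is made at the grandchildren's generation.
That amount (₹814,000) is divided into 11 shares of ₹74,000: Hollis, Farrukh, Liora, Svea, Bertrand, Benedek, Yusuf, Qadir, Cassia, Rashid, and Eira each take ₹74,000.

Svea receives ₹74,000.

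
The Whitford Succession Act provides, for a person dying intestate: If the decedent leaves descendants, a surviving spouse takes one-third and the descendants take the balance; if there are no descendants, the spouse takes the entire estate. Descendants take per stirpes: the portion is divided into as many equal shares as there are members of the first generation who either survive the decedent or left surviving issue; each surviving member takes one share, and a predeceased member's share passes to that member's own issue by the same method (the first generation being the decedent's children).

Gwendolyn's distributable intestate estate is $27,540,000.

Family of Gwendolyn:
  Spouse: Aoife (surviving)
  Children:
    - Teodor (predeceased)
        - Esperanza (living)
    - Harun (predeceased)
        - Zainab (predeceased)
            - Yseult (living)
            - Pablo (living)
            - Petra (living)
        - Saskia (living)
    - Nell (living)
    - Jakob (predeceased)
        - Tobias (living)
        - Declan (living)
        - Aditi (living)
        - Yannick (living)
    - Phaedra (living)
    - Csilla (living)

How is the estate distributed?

Aoife takes one-third of $27,540,000 = $9,180,000. The remaining $18,360,000 passes to the descendants.
The descendants' portion ($18,360,000) is divided into 6 shares of $3,060,000: Nell, Phaedra, and Csilla each take $3,060,000; Teodor's $3,060,000 share passes to Teodor's issue; Harun's $3,060,000 share passes to Harun's issue; Jakob's $3,060,000 share passes to Jakob's issue.
Teodor's share ($3,060,000) passes entirely to Esperanza.
Harun's share ($3,060,000) is divided into 2 shares of $1,530,000: Saskia takes $1,530,000; Zainab's $1,530,000 share passes to Zainab's issue.
Zainab's share ($1,530,000) is divided into 3 shares of $510,000: Yseult, Pablo, and Petra each take $510,000.
Jakob's share ($3,060,000) is divided into 4 shares of $765,000: Tobias, Declan, Aditi, and Yannick each take $765,000.

Aoife: $9,180,000; Esperanza: $3,060,000; Yseult: $510,000; Pablo: $510,000; Petra: $510,000; Saskia: $1,530,000; Nell: $3,060,000; Tobias: $765,000; Declan: $765,000; Aditi: $765,000; Yannick: $765,000; Phaedra: $3,060,000; Csilla: $3,060,000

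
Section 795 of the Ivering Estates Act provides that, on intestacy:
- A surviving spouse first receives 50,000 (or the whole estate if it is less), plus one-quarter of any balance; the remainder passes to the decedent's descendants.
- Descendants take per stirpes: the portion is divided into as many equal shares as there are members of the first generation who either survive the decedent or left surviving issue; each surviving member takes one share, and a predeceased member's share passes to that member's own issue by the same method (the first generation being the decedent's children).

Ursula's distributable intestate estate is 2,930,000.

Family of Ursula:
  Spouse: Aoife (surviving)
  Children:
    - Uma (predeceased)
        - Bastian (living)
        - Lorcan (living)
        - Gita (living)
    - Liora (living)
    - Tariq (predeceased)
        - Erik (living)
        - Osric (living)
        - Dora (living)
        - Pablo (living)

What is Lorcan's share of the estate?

Lorcan receives 240,000.

Aoife first takes 50,000, leaving a balance of 2,880,000. Aoife then takes one-quarter of the balance (720,000), for a total of 770,000. The remaining 2,160,000 passes to the descendants.
The descendants' portion (2,160,000) is divided into 3 shares of 720,000: Liora takes 720,000; Uma's 720,000 share passes to Uma's issue; Tariq's 720,000 share passes to Tariq's issue.
Uma's share (720,000) is divided into 3 shares of 240,000: Bastian, Lorcan, and Gita each take 240,000.
Tariq's share (720,000) is divided into 4 shares of 180,000: Erik, Osric, Dora, and Pablo each take 180,000.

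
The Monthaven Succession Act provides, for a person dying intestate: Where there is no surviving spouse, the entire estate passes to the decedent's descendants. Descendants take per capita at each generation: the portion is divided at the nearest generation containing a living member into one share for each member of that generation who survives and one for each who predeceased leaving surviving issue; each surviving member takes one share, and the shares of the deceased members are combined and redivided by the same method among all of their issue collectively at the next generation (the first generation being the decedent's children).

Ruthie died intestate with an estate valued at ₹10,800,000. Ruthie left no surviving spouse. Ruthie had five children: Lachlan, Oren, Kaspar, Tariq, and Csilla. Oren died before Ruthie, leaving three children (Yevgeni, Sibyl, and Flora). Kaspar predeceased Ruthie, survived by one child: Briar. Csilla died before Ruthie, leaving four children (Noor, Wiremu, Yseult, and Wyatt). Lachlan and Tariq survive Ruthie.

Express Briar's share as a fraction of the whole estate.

Briar receives 3/40 of the estate.

The entire ₹10,800,000 passes to the descendants.
That amount (₹10,800,000) is divided at the children's generation into 5 shares of ₹2,160,000. Lachlan and Tariq each take ₹2,160,000. The 3 shares of the deceased (Oren, Kaspar, and Csilla) are combined into a pool of ₹6,480,000.
That pool (₹6,480,000) is divided at the grandchildren's generation equally among Yevgeni, Sibyl, Flora, Briar, Noor, Wiremu, Yseult, and Wyatt: ₹810,000 each.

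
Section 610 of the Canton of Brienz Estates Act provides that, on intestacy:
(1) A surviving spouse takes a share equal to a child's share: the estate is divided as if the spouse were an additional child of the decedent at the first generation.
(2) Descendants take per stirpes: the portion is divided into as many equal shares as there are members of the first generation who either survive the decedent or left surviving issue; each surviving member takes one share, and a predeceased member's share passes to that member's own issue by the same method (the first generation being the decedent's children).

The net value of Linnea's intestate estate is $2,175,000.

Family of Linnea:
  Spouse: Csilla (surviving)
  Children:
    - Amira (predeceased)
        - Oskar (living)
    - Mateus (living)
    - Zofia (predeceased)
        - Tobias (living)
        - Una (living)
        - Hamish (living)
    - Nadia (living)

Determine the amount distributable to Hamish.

Hamish receives $145,000.

The spouse counts as an additional share at the children's level, so there are 5 primary shares of $435,000. Csilla takes one such share ($435,000).
The children's combined portion ($1,740,000) is divided into 4 shares of $435,000: Mateus and Nadia each take $435,000; Amira's $435,000 share passes to Amira's issue; Zofia's $435,000 share passes to Zofia's issue.
Amira's share ($435,000) passes entirely to Oskar.
Zofia's share ($435,000) is divided into 3 shares of $145,000: Tobias, Una, and Hamish each take $145,000.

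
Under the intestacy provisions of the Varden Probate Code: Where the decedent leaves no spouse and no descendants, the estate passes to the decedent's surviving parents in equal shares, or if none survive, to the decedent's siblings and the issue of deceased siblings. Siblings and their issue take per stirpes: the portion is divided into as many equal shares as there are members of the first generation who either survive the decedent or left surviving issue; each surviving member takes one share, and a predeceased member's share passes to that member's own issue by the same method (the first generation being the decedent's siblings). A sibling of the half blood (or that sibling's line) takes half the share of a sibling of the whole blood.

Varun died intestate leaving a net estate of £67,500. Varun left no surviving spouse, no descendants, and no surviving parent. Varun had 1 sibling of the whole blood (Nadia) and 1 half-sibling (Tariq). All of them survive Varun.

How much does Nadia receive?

Nadia receives £45,000.

The entire £67,500 passes to the siblings and their issue.
Counting each half-blood sibling's line as half a unit, there are 3/2 units in £67,500, so one unit is £45,000. Whole-blood lines (Nadia) take £45,000 each; half-blood lines (Tariq) take £22,500 each.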